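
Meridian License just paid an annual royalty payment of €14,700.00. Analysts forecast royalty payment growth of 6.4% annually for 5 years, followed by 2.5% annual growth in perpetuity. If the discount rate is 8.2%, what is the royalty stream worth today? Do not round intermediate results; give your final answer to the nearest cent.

D_1 = 15640.80000
D_2 = 16641.81120
D_3 = 17706.88712
D_4 = 18840.12789
D_5 = 20045.89608
Terminal value at year 5: TV = D_5×(1+g_2)/(r−g_2) = 20547.04348/0.057 = 360474.44701
P_0 = D_1/(1+r)^1 + D_2/(1+r)^2 + D_3/(1+r)^3 + D_4/(1+r)^4 + D_5/(1+r)^5 + TV/(1+r)^5
    = 14455.45287 + 14214.97398 + 13978.49567 + 13745.95138 + 13517.27567 + 243073.81679 = 312985.96635

€312985.97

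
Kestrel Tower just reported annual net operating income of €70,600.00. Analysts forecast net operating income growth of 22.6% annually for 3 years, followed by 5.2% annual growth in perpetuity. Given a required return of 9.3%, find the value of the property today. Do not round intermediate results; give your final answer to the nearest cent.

€2824163.84

D_1 = 86555.60000
D_2 = 106117.16560
D_3 = 130099.64503
Terminal value at year 3: TV = D_3×(1+g_2)/(r−g_2) = 136864.82657/0.041 = 3338166.50163
P_0 = D_1/(1+r)^1 + D_2/(1+r)^2 + D_3/(1+r)^3 + TV/(1+r)^3
    = 79190.85087 + 88827.06603 + 99635.84899 + 2556510.07654 = 2824163.84243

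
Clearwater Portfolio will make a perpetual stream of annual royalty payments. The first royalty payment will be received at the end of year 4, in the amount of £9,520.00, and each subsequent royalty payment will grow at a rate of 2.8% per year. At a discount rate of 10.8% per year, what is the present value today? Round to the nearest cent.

Value at end of year 3: C₁ / (r − g) = £9,520.00 / (0.108 − 0.028) = £119,000.0000
Discount to today: PV = £119,000.0000 / (1 + 0.108)^3 = £119,000.0000 / 1.360252 = £87,483.81

£87483.81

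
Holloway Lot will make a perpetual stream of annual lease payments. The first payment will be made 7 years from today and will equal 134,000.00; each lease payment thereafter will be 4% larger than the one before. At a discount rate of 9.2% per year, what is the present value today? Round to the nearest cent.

1519727.16

Value at end of year 6: C₁ / (r − g) = 134,000.00 / (0.092 − 0.04) = 2,576,923.0769
Discount to today: PV = 2,576,923.0769 / (1 + 0.092)^6 = 2,576,923.0769 / 1.695649 = 1,519,727.16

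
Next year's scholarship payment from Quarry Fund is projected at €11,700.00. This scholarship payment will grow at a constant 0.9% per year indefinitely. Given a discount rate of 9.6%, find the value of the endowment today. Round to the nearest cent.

Growing perpetuity: P = D₁ / (r − g) = €11,700.0000 / (0.096 − 0.009) = €134,482.76

€134482.76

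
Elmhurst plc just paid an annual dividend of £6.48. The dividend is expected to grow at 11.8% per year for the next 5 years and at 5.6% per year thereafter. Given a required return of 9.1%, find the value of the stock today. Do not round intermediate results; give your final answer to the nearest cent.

£255.82

D_1 = 7.24464
D_2 = 8.09951
D_3 = 9.05525
D_4 = 10.12377
D_5 = 11.31837
Terminal value at year 5: TV = D_5×(1+g_2)/(r−g_2) = 11.95220/0.035 = 341.49150
P_0 = D_1/(1+r)^1 + D_2/(1+r)^2 + D_3/(1+r)^3 + D_4/(1+r)^4 + D_5/(1+r)^5 + TV/(1+r)^5
    = 6.64037 + 6.80470 + 6.97310 + 7.14567 + 7.32252 + 220.93074 = 255.81710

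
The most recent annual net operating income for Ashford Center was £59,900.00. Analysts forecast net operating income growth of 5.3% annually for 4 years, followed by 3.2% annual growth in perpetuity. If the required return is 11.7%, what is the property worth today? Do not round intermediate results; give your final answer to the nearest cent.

£781555.80

D_1 = 63074.70000
D_2 = 66417.65910
D_3 = 69937.79503
D_4 = 73644.49817
Terminal value at year 4: TV = D_4×(1+g_2)/(r−g_2) = 76001.12211/0.085 = 894130.84836
P_0 = D_1/(1+r)^1 + D_2/(1+r)^2 + D_3/(1+r)^3 + D_4/(1+r)^4 + TV/(1+r)^4
    = 56467.94987 + 53232.54361 + 50182.51425 + 47307.24038 + 574365.55380 = 781555.80191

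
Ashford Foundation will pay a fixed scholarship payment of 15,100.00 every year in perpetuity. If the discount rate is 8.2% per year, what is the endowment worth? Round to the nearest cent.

184146.34

Level perpetuity: PV = C / r = 15,100.00 / 0.082 = 184,146.34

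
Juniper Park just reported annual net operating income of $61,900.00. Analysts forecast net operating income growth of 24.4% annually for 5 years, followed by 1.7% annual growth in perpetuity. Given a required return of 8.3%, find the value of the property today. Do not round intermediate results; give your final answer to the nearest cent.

$2385464.58

D_1 = 77003.60000
D_2 = 95792.47840
D_3 = 119165.84313
D_4 = 148242.30885
D_5 = 184413.43221
Terminal value at year 5: TV = D_5×(1+g_2)/(r−g_2) = 187548.46056/0.066 = 2841643.34183
P_0 = D_1/(1+r)^1 + D_2/(1+r)^2 + D_3/(1+r)^3 + D_4/(1+r)^4 + D_5/(1+r)^5 + TV/(1+r)^5
    = 71102.12373 + 81672.24554 + 93813.73357 + 107760.18888 + 123779.93995 + 1907336.34742 = 2385464.57909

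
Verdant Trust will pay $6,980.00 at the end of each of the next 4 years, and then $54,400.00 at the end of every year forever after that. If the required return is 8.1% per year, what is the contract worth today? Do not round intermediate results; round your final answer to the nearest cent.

$514892.85

PV of 4-year annuity: $6,980.00 × [1 − (1+0.081)^−4] / 0.081 = 23067.27908
Perpetuity value at year 4: $54,400.00 / 0.081 = 671604.93827
PV of perpetuity: 671604.93827 / (1+0.081)^4 = 491825.57120
Total PV = 23067.27908 + 491825.57120 = 514892.85028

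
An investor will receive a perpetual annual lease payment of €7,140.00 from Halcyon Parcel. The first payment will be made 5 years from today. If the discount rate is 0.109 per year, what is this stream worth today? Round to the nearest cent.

€43305.75

Value at end of year 4: C / r = €7,140.00 / 0.109 = €65,504.5872
Discount to today: PV = €65,504.5872 / (1 + 0.109)^4 = €65,504.5872 / 1.512607 = €43,305.75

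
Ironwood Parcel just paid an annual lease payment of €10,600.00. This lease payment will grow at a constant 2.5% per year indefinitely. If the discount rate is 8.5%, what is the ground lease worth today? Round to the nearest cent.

D₁ = D₀ × (1 + g) = €10,600.00 × 1.025 = €10,865.0000
Growing perpetuity: P = D₁ / (r − g) = €10,865.0000 / (0.085 − 0.025) = €181,083.33

€181083.33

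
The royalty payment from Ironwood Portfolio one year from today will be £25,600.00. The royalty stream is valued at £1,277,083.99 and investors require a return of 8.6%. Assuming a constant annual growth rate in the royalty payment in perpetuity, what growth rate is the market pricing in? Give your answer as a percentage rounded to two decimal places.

6.60%

P = D₁/(r−g) ⇒ g = r − D₁/P = 0.086 − £25,600.00/£1,277,083.99 = 0.065954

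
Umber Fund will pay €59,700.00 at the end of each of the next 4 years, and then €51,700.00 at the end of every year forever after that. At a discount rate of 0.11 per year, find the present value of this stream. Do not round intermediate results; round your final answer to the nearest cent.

€494819.57

PV of 4-year annuity: €59,700.00 × [1 − (1+0.11)^−4] / 0.11 = 185216.00767
Perpetuity value at year 4: €51,700.00 / 0.11 = 470000.00000
PV of perpetuity: 470000.00000 / (1+0.11)^4 = 309603.55785
Total PV = 185216.00767 + 309603.55785 = 494819.56552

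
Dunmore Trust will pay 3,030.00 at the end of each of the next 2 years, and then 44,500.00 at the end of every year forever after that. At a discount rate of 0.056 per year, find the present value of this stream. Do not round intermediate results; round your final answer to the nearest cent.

PV of 2-year annuity: 3,030.00 × [1 − (1+0.056)^−2] / 0.056 = 5586.47555
Perpetuity value at year 2: 44,500.00 / 0.056 = 794642.85714
PV of perpetuity: 794642.85714 / (1+0.056)^2 = 712597.25912
Total PV = 5586.47555 + 712597.25912 = 718183.73467

718183.73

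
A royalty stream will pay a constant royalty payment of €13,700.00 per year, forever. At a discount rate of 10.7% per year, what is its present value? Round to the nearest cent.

Level perpetuity: PV = C / r = €13,700.00 / 0.107 = €128,037.38

€128037.38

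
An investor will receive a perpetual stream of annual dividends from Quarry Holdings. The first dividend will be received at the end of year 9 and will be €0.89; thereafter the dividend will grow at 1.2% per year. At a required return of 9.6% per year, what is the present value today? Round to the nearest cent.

€5.09

Value at end of year 8: C₁ / (r − g) = €0.89 / (0.096 − 0.012) = €10.5952
Discount to today: PV = €10.5952 / (1 + 0.096)^8 = €10.5952 / 2.082018 = €5.09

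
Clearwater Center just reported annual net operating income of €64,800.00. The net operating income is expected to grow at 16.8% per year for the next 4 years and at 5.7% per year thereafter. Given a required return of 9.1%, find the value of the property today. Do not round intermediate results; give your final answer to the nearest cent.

D_1 = 75686.40000
D_2 = 88401.71520
D_3 = 103253.20335
D_4 = 120599.74152
Terminal value at year 4: TV = D_4×(1+g_2)/(r−g_2) = 127473.92678/0.034 = 3749233.14069
P_0 = D_1/(1+r)^1 + D_2/(1+r)^2 + D_3/(1+r)^3 + D_4/(1+r)^4 + TV/(1+r)^4
    = 69373.41888 + 74269.61801 + 79511.37841 + 85123.08889 + 2646326.61635 = 2954604.12055

€2954604.12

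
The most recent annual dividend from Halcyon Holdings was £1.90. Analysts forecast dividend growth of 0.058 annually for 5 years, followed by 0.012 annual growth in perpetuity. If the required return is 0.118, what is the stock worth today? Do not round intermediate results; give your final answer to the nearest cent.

D_1 = 2.01020
D_2 = 2.12679
D_3 = 2.25015
D_4 = 2.38065
D_5 = 2.51873
Terminal value at year 5: TV = D_5×(1+g_2)/(r−g_2) = 2.54896/0.106 = 24.04676
P_0 = D_1/(1+r)^1 + D_2/(1+r)^2 + D_3/(1+r)^3 + D_4/(1+r)^4 + D_5/(1+r)^5 + TV/(1+r)^5
    = 1.79803 + 1.70154 + 1.61022 + 1.52380 + 1.44203 + 13.76726 = 21.84288

£21.84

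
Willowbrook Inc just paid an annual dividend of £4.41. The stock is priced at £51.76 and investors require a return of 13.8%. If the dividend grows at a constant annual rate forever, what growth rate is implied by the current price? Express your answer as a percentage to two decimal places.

P = D₀(1+g)/(r−g) ⇒ P(r−g) = D₀(1+g) ⇒ g(P+D₀) = P·r − D₀
g = (P·r − D₀)/(P + D₀) = (£51.76×0.138 − £4.41) / (£51.76 + £4.41) = 0.048654

4.87%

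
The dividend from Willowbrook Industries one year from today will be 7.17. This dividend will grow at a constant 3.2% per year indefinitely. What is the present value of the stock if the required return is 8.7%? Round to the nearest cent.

130.36

Growing perpetuity: P = D₁ / (r − g) = 7.1700 / (0.087 − 0.032) = 130.36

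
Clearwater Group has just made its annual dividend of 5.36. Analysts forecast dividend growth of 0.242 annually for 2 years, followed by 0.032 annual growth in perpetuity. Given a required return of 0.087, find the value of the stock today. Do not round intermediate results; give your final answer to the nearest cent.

D_1 = 6.65712
D_2 = 8.26814
Terminal value at year 2: TV = D_2×(1+g_2)/(r−g_2) = 8.53272/0.055 = 155.14043
P_0 = D_1/(1+r)^1 + D_2/(1+r)^2 + TV/(1+r)^2
    = 6.12431 + 6.99760 + 131.30036 = 144.42226

144.42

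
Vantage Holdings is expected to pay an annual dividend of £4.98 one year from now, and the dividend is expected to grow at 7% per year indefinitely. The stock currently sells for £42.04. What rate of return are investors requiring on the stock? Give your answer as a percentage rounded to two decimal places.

18.85%

P = D₁/(r − g) ⇒ r = D₁/P + g = £4.9800/£42.04 + 0.07 = 0.118459 + 0.07 = 0.188459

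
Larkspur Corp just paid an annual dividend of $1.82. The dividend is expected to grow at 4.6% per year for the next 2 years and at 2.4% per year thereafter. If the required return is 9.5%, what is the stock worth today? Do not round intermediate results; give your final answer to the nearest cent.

$27.35

D_1 = 1.90372
D_2 = 1.99129
Terminal value at year 2: TV = D_2×(1+g_2)/(r−g_2) = 2.03908/0.071 = 28.71947
P_0 = D_1/(1+r)^1 + D_2/(1+r)^2 + TV/(1+r)^2
    = 1.73856 + 1.66076 + 23.95235 = 27.35167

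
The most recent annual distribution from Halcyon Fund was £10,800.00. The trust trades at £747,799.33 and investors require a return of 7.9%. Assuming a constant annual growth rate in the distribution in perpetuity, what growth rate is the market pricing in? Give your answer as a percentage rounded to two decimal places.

P = D₀(1+g)/(r−g) ⇒ P(r−g) = D₀(1+g) ⇒ g(P+D₀) = P·r − D₀
g = (P·r − D₀)/(P + D₀) = (£747,799.33×0.079 − £10,800.00) / (£747,799.33 + £10,800.00) = 0.063639

6.36%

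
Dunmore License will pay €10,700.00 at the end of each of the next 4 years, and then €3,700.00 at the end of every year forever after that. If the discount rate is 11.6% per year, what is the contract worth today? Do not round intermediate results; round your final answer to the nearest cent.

PV of 4-year annuity: €10,700.00 × [1 − (1+0.116)^−4] / 0.116 = 32775.34049
Perpetuity value at year 4: €3,700.00 / 0.116 = 31896.55172
PV of perpetuity: 31896.55172 / (1+0.116)^4 = 20563.02277
Total PV = 32775.34049 + 20563.02277 = 53338.36326

€53338.36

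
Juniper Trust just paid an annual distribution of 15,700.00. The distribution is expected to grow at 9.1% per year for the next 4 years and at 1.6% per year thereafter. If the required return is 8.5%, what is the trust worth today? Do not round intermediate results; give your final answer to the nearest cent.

D_1 = 17128.70000
D_2 = 18687.41170
D_3 = 20387.96616
D_4 = 22243.27109
Terminal value at year 4: TV = D_4×(1+g_2)/(r−g_2) = 22599.16342/0.069 = 327524.10758
P_0 = D_1/(1+r)^1 + D_2/(1+r)^2 + D_3/(1+r)^3 + D_4/(1+r)^4 + TV/(1+r)^4
    = 15786.82028 + 15874.12067 + 15961.90382 + 16050.17241 + 236332.97351 = 300005.99068

300005.99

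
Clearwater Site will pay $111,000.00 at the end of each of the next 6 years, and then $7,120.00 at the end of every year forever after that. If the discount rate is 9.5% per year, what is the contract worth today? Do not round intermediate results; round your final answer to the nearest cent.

PV of 6-year annuity: $111,000.00 × [1 − (1+0.095)^−6] / 0.095 = 490600.61671
Perpetuity value at year 6: $7,120.00 / 0.095 = 74947.36842
PV of perpetuity: 74947.36842 / (1+0.095)^6 = 43478.21175
Total PV = 490600.61671 + 43478.21175 = 534078.82846

$534078.83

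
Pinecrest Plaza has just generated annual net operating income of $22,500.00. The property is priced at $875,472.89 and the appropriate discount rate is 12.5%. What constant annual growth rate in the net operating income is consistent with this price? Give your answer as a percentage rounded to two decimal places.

9.68%

P = D₀(1+g)/(r−g) ⇒ P(r−g) = D₀(1+g) ⇒ g(P+D₀) = P·r − D₀
g = (P·r − D₀)/(P + D₀) = ($875,472.89×0.125 − $22,500.00) / ($875,472.89 + $22,500.00) = 0.096812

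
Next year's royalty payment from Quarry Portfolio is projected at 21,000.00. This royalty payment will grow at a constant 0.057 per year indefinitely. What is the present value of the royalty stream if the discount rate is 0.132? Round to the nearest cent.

280000.00

Growing perpetuity: P = D₁ / (r − g) = 21,000.0000 / (0.132 − 0.057) = 280,000.00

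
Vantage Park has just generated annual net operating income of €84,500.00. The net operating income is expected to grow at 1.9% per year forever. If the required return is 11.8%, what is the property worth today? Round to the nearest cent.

D₁ = D₀ × (1 + g) = €84,500.00 × 1.019 = €86,105.5000
Growing perpetuity: P = D₁ / (r − g) = €86,105.5000 / (0.118 − 0.019) = €869,752.53

€869752.53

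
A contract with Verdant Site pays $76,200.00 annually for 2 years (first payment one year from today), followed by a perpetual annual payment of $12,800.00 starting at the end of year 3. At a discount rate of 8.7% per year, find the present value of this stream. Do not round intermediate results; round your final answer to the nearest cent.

PV of 2-year annuity: $76,200.00 × [1 − (1+0.087)^−2] / 0.087 = 134591.71661
Perpetuity value at year 2: $12,800.00 / 0.087 = 147126.43678
PV of perpetuity: 147126.43678 / (1+0.087)^2 = 124517.85446
Total PV = 134591.71661 + 124517.85446 = 259109.57107

$259109.57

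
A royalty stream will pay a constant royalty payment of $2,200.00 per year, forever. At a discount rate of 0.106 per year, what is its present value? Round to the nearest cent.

$20754.72

Level perpetuity: PV = C / r = $2,200.00 / 0.106 = $20,754.72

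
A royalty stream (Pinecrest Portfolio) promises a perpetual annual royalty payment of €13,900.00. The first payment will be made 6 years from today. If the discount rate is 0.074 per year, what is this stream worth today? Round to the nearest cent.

€131450.33

Value at end of year 5: C / r = €13,900.00 / 0.074 = €187,837.8378
Discount to today: PV = €187,837.8378 / (1 + 0.074)^5 = €187,837.8378 / 1.428964 = €131,450.33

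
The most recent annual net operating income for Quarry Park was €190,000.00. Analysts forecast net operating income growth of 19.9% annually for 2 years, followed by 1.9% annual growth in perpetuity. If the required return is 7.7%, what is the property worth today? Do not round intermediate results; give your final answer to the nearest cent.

€4584208.53

D_1 = 227810.00000
D_2 = 273144.19000
Terminal value at year 2: TV = D_2×(1+g_2)/(r−g_2) = 278333.92961/0.058 = 4798860.85534
P_0 = D_1/(1+r)^1 + D_2/(1+r)^2 + TV/(1+r)^2
    = 211522.74838 + 235483.54253 + 4137202.23854 = 4584208.52944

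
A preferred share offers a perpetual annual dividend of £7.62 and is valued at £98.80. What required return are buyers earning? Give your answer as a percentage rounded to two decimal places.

P = C/r ⇒ r = C/P = £7.62/£98.80 = 0.077126

7.71%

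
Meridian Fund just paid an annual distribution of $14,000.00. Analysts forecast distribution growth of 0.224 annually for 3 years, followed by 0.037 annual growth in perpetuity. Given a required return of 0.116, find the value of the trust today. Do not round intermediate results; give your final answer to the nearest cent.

D_1 = 17136.00000
D_2 = 20974.46400
D_3 = 25672.74394
Terminal value at year 3: TV = D_3×(1+g_2)/(r−g_2) = 26622.63546/0.079 = 336995.38559
P_0 = D_1/(1+r)^1 + D_2/(1+r)^2 + D_3/(1+r)^3 + TV/(1+r)^3
    = 15354.83871 + 16840.79084 + 18470.54480 + 242455.12599 = 293121.30033

$293121.30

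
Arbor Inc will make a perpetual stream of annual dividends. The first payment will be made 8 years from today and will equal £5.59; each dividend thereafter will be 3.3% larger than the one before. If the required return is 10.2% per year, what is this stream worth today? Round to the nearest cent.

£41.05

Value at end of year 7: C₁ / (r − g) = £5.59 / (0.102 − 0.033) = £81.0145
Discount to today: PV = £81.0145 / (1 + 0.102)^7 = £81.0145 / 1.973655 = £41.05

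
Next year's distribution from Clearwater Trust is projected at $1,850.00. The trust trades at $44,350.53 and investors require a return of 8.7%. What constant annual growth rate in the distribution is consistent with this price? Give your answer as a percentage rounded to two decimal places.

P = D₁/(r−g) ⇒ g = r − D₁/P = 0.087 − $1,850.00/$44,350.53 = 0.045287

4.53%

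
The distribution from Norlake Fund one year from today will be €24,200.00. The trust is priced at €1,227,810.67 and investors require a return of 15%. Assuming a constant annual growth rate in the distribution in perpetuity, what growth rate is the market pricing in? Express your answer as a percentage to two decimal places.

13.03%

P = D₁/(r−g) ⇒ g = r − D₁/P = 0.15 − €24,200.00/€1,227,810.67 = 0.130290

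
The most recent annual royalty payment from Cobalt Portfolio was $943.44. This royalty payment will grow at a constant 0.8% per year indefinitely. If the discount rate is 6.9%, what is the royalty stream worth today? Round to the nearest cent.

$15589.96

D₁ = D₀ × (1 + g) = $943.44 × 1.008 = $950.9875
Growing perpetuity: P = D₁ / (r − g) = $950.9875 / (0.069 − 0.008) = $15,589.96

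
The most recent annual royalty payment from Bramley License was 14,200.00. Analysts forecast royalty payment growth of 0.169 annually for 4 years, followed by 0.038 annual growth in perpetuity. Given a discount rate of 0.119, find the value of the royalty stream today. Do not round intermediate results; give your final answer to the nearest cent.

D_1 = 16599.80000
D_2 = 19405.16620
D_3 = 22684.63929
D_4 = 26518.34333
Terminal value at year 4: TV = D_4×(1+g_2)/(r−g_2) = 27526.04037/0.081 = 339827.65894
P_0 = D_1/(1+r)^1 + D_2/(1+r)^2 + D_3/(1+r)^3 + D_4/(1+r)^4 + TV/(1+r)^4
    = 14834.49508 + 15497.34116 + 16189.80502 + 16913.21007 + 216739.65491 = 280174.50623

280174.51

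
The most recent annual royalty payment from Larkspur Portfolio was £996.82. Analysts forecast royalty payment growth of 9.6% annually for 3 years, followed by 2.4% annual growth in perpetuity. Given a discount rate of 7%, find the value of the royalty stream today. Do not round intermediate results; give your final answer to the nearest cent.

£26985.46

D_1 = 1092.51472
D_2 = 1197.39613
D_3 = 1312.34616
Terminal value at year 3: TV = D_3×(1+g_2)/(r−g_2) = 1343.84247/0.046 = 29213.96673
P_0 = D_1/(1+r)^1 + D_2/(1+r)^2 + D_3/(1+r)^3 + TV/(1+r)^3
    = 1021.04179 + 1045.85216 + 1071.26539 + 23847.29902 = 26985.45836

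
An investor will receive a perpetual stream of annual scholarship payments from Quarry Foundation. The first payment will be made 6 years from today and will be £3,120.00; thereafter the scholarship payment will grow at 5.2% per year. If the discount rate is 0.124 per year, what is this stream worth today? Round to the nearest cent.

Value at end of year 5: C₁ / (r − g) = £3,120.00 / (0.124 − 0.052) = £43,333.3333
Discount to today: PV = £43,333.3333 / (1 + 0.124)^5 = £43,333.3333 / 1.794038 = £24,154.08

£24154.08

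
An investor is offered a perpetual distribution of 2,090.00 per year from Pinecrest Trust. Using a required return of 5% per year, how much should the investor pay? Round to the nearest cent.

41800.00

Level perpetuity: PV = C / r = 2,090.00 / 0.05 = 41,800.00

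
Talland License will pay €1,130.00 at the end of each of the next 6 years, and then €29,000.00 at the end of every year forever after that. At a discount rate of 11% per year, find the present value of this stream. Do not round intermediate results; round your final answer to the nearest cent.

€145731.27

PV of 6-year annuity: €1,130.00 × [1 − (1+0.11)^−6] / 0.11 = 4780.50777
Perpetuity value at year 6: €29,000.00 / 0.11 = 263636.36364
PV of perpetuity: 263636.36364 / (1+0.11)^6 = 140950.76588
Total PV = 4780.50777 + 140950.76588 = 145731.27365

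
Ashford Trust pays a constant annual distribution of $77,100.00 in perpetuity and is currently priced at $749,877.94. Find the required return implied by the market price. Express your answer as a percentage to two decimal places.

P = C/r ⇒ r = C/P = $77,100.00/$749,877.94 = 0.102817

10.28%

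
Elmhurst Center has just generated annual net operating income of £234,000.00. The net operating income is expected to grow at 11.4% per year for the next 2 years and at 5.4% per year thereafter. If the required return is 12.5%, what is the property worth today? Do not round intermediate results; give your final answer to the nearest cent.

D_1 = 260676.00000
D_2 = 290393.06400
Terminal value at year 2: TV = D_2×(1+g_2)/(r−g_2) = 306074.28946/0.071 = 4310905.48530
P_0 = D_1/(1+r)^1 + D_2/(1+r)^2 + TV/(1+r)^2
    = 231712.00000 + 229446.37156 + 3406147.54394 = 3867305.91549

£3867305.92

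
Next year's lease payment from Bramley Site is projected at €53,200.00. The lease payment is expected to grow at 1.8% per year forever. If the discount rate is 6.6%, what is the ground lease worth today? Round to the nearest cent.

Growing perpetuity: P = D₁ / (r − g) = €53,200.0000 / (0.066 − 0.018) = €1,108,333.33

€1108333.33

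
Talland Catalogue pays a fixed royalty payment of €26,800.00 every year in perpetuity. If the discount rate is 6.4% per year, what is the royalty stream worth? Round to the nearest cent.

Level perpetuity: PV = C / r = €26,800.00 / 0.064 = €418,750.00

€418750.00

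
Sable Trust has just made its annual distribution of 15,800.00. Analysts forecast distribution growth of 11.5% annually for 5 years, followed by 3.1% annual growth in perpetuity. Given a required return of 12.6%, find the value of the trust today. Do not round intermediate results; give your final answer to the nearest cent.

239972.68

D_1 = 17617.00000
D_2 = 19642.95500
D_3 = 21901.89482
D_4 = 24420.61273
D_5 = 27228.98319
Terminal value at year 5: TV = D_5×(1+g_2)/(r−g_2) = 28073.08167/0.095 = 295506.12287
P_0 = D_1/(1+r)^1 + D_2/(1+r)^2 + D_3/(1+r)^3 + D_4/(1+r)^4 + D_5/(1+r)^5 + TV/(1+r)^5
    = 15645.64831 + 15492.80450 + 15341.45384 + 15191.58173 + 15043.17374 + 163258.02235 = 239972.68446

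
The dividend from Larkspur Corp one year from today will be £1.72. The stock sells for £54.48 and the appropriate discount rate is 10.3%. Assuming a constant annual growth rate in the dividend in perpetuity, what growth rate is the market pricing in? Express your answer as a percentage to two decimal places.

7.14%

P = D₁/(r−g) ⇒ g = r − D₁/P = 0.103 − £1.72/£54.48 = 0.071429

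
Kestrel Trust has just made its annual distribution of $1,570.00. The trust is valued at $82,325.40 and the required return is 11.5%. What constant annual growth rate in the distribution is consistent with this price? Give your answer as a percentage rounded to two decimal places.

9.41%

P = D₀(1+g)/(r−g) ⇒ P(r−g) = D₀(1+g) ⇒ g(P+D₀) = P·r − D₀
g = (P·r − D₀)/(P + D₀) = ($82,325.40×0.115 − $1,570.00) / ($82,325.40 + $1,570.00) = 0.094134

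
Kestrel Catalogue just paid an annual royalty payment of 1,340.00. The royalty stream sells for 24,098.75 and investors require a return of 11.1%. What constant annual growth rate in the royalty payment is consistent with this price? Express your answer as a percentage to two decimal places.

5.25%

P = D₀(1+g)/(r−g) ⇒ P(r−g) = D₀(1+g) ⇒ g(P+D₀) = P·r − D₀
g = (P·r − D₀)/(P + D₀) = (24,098.75×0.111 − 1,340.00) / (24,098.75 + 1,340.00) = 0.052477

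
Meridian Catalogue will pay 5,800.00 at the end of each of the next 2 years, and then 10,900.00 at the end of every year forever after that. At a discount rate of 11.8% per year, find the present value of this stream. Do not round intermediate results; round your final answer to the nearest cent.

83730.92

PV of 2-year annuity: 5,800.00 × [1 − (1+0.118)^−2] / 0.118 = 9828.11755
Perpetuity value at year 2: 10,900.00 / 0.118 = 92372.88136
PV of perpetuity: 92372.88136 / (1+0.118)^2 = 73902.79837
Total PV = 9828.11755 + 73902.79837 = 83730.91592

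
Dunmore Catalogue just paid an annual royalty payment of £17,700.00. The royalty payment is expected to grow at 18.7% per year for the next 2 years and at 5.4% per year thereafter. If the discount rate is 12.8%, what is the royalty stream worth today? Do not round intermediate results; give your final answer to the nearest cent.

£317393.66

D_1 = 21009.90000
D_2 = 24938.75130
Terminal value at year 2: TV = D_2×(1+g_2)/(r−g_2) = 26285.44387/0.074 = 355208.70095
P_0 = D_1/(1+r)^1 + D_2/(1+r)^2 + TV/(1+r)^2
    = 18625.79787 + 19600.01957 + 279167.84630 = 317393.66374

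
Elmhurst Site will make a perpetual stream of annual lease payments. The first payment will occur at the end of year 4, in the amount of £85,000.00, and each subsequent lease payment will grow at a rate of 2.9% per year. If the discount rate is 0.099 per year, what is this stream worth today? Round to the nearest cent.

£914803.48

Value at end of year 3: C₁ / (r − g) = £85,000.00 / (0.099 − 0.029) = £1,214,285.7143
Discount to today: PV = £1,214,285.7143 / (1 + 0.099)^3 = £1,214,285.7143 / 1.327373 = £914,803.48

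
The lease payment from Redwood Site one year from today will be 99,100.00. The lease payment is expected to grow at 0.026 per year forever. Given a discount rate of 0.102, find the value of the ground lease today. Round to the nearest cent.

Growing perpetuity: P = D₁ / (r − g) = 99,100.0000 / (0.102 − 0.026) = 1,303,947.37

1303947.37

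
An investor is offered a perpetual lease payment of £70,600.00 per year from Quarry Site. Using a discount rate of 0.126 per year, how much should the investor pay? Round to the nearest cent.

Level perpetuity: PV = C / r = £70,600.00 / 0.126 = £560,317.46

£560317.46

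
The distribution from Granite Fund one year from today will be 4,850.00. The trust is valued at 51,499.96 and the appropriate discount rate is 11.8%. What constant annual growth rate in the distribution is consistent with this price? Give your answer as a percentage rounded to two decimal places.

2.38%

P = D₁/(r−g) ⇒ g = r − D₁/P = 0.118 − 4,850.00/51,499.96 = 0.023825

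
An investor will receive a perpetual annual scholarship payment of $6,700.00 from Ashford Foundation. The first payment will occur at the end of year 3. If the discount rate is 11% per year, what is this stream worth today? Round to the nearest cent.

Value at end of year 2: C / r = $6,700.00 / 0.11 = $60,909.0909
Discount to today: PV = $60,909.0909 / (1 + 0.11)^2 = $60,909.0909 / 1.232100 = $49,435.18

$49435.18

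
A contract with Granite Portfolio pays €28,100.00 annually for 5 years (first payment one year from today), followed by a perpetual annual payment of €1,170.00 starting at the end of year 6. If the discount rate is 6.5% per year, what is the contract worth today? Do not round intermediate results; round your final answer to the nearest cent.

PV of 5-year annuity: €28,100.00 × [1 − (1+0.065)^−5] / 0.065 = 116774.59221
Perpetuity value at year 5: €1,170.00 / 0.065 = 18000.00000
PV of perpetuity: 18000.00000 / (1+0.065)^5 = 13137.85506
Total PV = 116774.59221 + 13137.85506 = 129912.44727

€129912.45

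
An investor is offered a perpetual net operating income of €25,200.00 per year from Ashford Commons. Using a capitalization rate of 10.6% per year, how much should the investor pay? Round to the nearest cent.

€237735.85

Level perpetuity: PV = C / r = €25,200.00 / 0.106 = €237,735.85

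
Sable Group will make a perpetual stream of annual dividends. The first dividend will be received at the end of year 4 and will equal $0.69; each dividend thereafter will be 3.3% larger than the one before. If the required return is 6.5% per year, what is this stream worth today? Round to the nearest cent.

Value at end of year 3: C₁ / (r − g) = $0.69 / (0.065 − 0.033) = $21.5625
Discount to today: PV = $21.5625 / (1 + 0.065)^3 = $21.5625 / 1.207950 = $17.85

$17.85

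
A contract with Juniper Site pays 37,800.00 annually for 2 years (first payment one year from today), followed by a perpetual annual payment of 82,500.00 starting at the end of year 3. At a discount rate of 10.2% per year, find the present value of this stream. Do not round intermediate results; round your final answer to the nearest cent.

PV of 2-year annuity: 37,800.00 × [1 − (1+0.102)^−2] / 0.102 = 65427.65011
Perpetuity value at year 2: 82,500.00 / 0.102 = 808823.52941
PV of perpetuity: 808823.52941 / (1+0.102)^2 = 666025.08672
Total PV = 65427.65011 + 666025.08672 = 731452.73683

731452.74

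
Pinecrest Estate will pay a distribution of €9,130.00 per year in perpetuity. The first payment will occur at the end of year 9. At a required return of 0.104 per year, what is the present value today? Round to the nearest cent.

Value at end of year 8: C / r = €9,130.00 / 0.104 = €87,788.4615
Discount to today: PV = €87,788.4615 / (1 + 0.104)^8 = €87,788.4615 / 2.206747 = €39,781.84

€39781.84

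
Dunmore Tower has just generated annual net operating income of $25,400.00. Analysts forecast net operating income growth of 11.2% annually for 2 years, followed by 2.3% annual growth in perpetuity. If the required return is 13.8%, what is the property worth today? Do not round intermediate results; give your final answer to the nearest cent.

D_1 = 28244.80000
D_2 = 31408.21760
Terminal value at year 2: TV = D_2×(1+g_2)/(r−g_2) = 32130.60660/0.115 = 279396.57917
P_0 = D_1/(1+r)^1 + D_2/(1+r)^2 + TV/(1+r)^2
    = 24819.68366 + 24252.62586 + 215742.92393 = 264815.23344

$264815.23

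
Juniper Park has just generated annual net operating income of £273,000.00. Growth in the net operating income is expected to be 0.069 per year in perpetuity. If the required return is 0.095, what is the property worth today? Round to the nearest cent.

D₁ = D₀ × (1 + g) = £273,000.00 × 1.069 = £291,837.0000
Growing perpetuity: P = D₁ / (r − g) = £291,837.0000 / (0.095 − 0.069) = £11,224,500.00

£11224500.00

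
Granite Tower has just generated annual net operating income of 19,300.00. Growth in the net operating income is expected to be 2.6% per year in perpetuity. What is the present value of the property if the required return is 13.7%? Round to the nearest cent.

178394.59

D₁ = D₀ × (1 + g) = 19,300.00 × 1.026 = 19,801.8000
Growing perpetuity: P = D₁ / (r − g) = 19,801.8000 / (0.137 − 0.026) = 178,394.59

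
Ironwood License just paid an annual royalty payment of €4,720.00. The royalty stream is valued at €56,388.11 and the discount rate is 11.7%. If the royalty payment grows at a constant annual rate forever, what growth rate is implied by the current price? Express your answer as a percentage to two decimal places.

P = D₀(1+g)/(r−g) ⇒ P(r−g) = D₀(1+g) ⇒ g(P+D₀) = P·r − D₀
g = (P·r − D₀)/(P + D₀) = (€56,388.11×0.117 − €4,720.00) / (€56,388.11 + €4,720.00) = 0.030723

3.07%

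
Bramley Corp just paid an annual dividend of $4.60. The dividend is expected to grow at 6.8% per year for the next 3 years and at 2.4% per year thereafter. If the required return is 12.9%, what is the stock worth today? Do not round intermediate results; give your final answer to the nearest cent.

$50.34

D_1 = 4.91280
D_2 = 5.24687
D_3 = 5.60366
Terminal value at year 3: TV = D_3×(1+g_2)/(r−g_2) = 5.73815/0.105 = 54.64900
P_0 = D_1/(1+r)^1 + D_2/(1+r)^2 + D_3/(1+r)^3 + TV/(1+r)^3
    = 4.35146 + 4.11635 + 3.89394 + 37.97523 = 50.33699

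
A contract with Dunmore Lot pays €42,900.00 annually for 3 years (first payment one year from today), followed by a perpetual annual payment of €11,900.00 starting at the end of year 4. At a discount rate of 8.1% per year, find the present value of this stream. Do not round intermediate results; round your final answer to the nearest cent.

€226659.65

PV of 3-year annuity: €42,900.00 × [1 − (1+0.081)^−3] / 0.081 = 110358.27519
Perpetuity value at year 3: €11,900.00 / 0.081 = 146913.58025
PV of perpetuity: 146913.58025 / (1+0.081)^3 = 116301.37804
Total PV = 110358.27519 + 116301.37804 = 226659.65323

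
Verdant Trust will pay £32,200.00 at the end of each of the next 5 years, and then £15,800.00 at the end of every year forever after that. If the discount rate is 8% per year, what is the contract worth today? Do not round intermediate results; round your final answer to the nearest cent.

£262980.44

PV of 5-year annuity: £32,200.00 × [1 − (1+0.08)^−5] / 0.08 = 128565.26319
Perpetuity value at year 5: £15,800.00 / 0.08 = 197500.00000
PV of perpetuity: 197500.00000 / (1+0.08)^5 = 134415.18141
Total PV = 128565.26319 + 134415.18141 = 262980.44461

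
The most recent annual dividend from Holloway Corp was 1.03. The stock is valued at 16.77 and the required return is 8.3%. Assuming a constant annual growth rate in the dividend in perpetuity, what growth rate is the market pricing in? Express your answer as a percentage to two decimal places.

P = D₀(1+g)/(r−g) ⇒ P(r−g) = D₀(1+g) ⇒ g(P+D₀) = P·r − D₀
g = (P·r − D₀)/(P + D₀) = (16.77×0.083 − 1.03) / (16.77 + 1.03) = 0.020332

2.03%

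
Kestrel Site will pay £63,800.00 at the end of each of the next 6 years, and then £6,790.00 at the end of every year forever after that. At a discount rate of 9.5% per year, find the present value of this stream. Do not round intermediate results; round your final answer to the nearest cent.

£323447.93

PV of 6-year annuity: £63,800.00 × [1 − (1+0.095)^−6] / 0.095 = 281984.85898
Perpetuity value at year 6: £6,790.00 / 0.095 = 71473.68421
PV of perpetuity: 71473.68421 / (1+0.095)^6 = 41463.06991
Total PV = 281984.85898 + 41463.06991 = 323447.92889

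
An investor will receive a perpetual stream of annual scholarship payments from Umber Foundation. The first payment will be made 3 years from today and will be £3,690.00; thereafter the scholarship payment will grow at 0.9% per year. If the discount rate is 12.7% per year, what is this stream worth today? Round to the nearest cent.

£24620.48

Value at end of year 2: C₁ / (r − g) = £3,690.00 / (0.127 − 0.009) = £31,271.1864
Discount to today: PV = £31,271.1864 / (1 + 0.127)^2 = £31,271.1864 / 1.270129 = £24,620.48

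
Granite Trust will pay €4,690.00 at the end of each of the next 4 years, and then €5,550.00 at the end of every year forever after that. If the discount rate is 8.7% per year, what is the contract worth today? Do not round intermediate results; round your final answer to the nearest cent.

PV of 4-year annuity: €4,690.00 × [1 − (1+0.087)^−4] / 0.087 = 15294.87983
Perpetuity value at year 4: €5,550.00 / 0.087 = 63793.10345
PV of perpetuity: 63793.10345 / (1+0.087)^4 = 45693.61879
Total PV = 15294.87983 + 45693.61879 = 60988.49862

€60988.50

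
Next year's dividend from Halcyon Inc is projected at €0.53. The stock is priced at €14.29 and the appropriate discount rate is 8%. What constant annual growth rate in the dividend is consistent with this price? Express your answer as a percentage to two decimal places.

P = D₁/(r−g) ⇒ g = r − D₁/P = 0.08 − €0.53/€14.29 = 0.042911

4.29%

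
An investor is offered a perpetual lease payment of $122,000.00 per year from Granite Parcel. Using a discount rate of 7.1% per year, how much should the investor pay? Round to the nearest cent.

Level perpetuity: PV = C / r = $122,000.00 / 0.071 = $1,718,309.86

$1718309.86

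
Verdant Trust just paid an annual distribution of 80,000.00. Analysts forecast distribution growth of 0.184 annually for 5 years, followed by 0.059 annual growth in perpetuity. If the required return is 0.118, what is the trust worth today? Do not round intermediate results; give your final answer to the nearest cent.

2389530.65

D_1 = 94720.00000
D_2 = 112148.48000
D_3 = 132783.80032
D_4 = 157216.01958
D_5 = 186143.76718
Terminal value at year 5: TV = D_5×(1+g_2)/(r−g_2) = 197126.24945/0.059 = 3341122.87195
P_0 = D_1/(1+r)^1 + D_2/(1+r)^2 + D_3/(1+r)^3 + D_4/(1+r)^4 + D_5/(1+r)^5 + TV/(1+r)^5
    = 84722.71914 + 89724.23923 + 95021.01901 + 100630.48883 + 106571.10802 + 1912861.07452 = 2389530.64875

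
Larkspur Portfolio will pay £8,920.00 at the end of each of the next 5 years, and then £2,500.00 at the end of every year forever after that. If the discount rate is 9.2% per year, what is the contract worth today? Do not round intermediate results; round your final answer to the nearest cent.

PV of 5-year annuity: £8,920.00 × [1 − (1+0.092)^−5] / 0.092 = 34516.38648
Perpetuity value at year 5: £2,500.00 / 0.092 = 27173.91304
PV of perpetuity: 27173.91304 / (1+0.092)^5 = 17500.03791
Total PV = 34516.38648 + 17500.03791 = 52016.42439

£52016.42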